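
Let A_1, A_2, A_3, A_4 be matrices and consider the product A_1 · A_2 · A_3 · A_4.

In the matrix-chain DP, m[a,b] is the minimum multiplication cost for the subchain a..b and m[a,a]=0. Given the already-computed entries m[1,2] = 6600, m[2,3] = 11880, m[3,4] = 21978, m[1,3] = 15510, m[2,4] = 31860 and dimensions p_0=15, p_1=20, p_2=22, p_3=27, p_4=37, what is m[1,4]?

30495

m[1,4] = min over k∈[1,3] of m[1,k]+m[k+1,4]+p_{0}·p_k·p_{4}.
k=1: 0 + 31860 + 15·20·37 = 42960; k=2: 6600 + 21978 + 15·22·37 = 40788; k=3: 15510 + 0 + 15·27·37 = 30495.
Minimum: 30495 at k=3.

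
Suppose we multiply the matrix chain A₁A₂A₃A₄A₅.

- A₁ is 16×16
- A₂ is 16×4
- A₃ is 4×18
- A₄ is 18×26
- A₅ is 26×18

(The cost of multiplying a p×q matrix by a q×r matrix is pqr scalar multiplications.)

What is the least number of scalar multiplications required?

5920

Adjacent pairs: A₁A₂ = 16·16·4 = 1024; A₂A₃ = 16·4·18 = 1152; A₃A₄ = 4·18·26 = 1872; A₄A₅ = 18·26·18 = 8424.
Length 3: A₁..A₃: k=1: 0+1152+16·16·18=5760; k=2: 1024+0+16·4·18=2176 → min 2176 | A₂..A₄: k=2: 0+1872+16·4·26=3536; k=3: 1152+0+16·18·26=8640 → min 3536 | A₃..A₅: k=3: 0+8424+4·18·18=9720; k=4: 1872+0+4·26·18=3744 → min 3744.
Length 4: A₁..A₄: k=1: 0+3536+16·16·26=10192; k=2: 1024+1872+16·4·26=4560; k=3: 2176+0+16·18·26=9664 → min 4560 | A₂..A₅: k=2: 0+3744+16·4·18=4896; k=3: 1152+8424+16·18·18=14760; k=4: 3536+0+16·26·18=11024 → min 4896.
Length 5: A₁..A₅: k=1: 0+4896+16·16·18=9504; k=2: 1024+3744+16·4·18=5920; k=3: 2176+8424+16·18·18=15784; k=4: 4560+0+16·26·18=12048 → min 5920.
Optimal order: ((A₁A₂)((A₃A₄)A₅)) with cost 5920.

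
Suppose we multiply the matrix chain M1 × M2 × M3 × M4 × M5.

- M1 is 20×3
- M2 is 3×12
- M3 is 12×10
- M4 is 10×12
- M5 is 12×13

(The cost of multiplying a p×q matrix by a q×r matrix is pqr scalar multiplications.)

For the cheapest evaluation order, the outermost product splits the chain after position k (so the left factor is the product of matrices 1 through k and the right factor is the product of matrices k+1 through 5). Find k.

Adjacent pairs: M1M2 = 20·3·12 = 720; M2M3 = 3·12·10 = 360; M3M4 = 12·10·12 = 1440; M4M5 = 10·12·13 = 1560.
Length 3: M1..M3: k=1: 0+360+20·3·10=960; k=2: 720+0+20·12·10=3120 → min 960 | M2..M4: k=2: 0+1440+3·12·12=1872; k=3: 360+0+3·10·12=720 → min 720 | M3..M5: k=3: 0+1560+12·10·13=3120; k=4: 1440+0+12·12·13=3312 → min 3120.
Length 4: M1..M4: k=1: 0+720+20·3·12=1440; k=2: 720+1440+20·12·12=5040; k=3: 960+0+20·10·12=3360 → min 1440 | M2..M5: k=2: 0+3120+3·12·13=3588; k=3: 360+1560+3·10·13=2310; k=4: 720+0+3·12·13=1188 → min 1188.
Top-level splits: k=1: (M1..M1)·(M2..M5) → 0+1188+20·3·13 = 1968; k=2: (M1..M2)·(M3..M5) → 720+3120+20·12·13 = 6960; k=3: (M1..M3)·(M4..M5) → 960+1560+20·10·13 = 5120; k=4: (M1..M4)·(M5..M5) → 1440+0+20·12·13 = 4560.
Best split is after M1, i.e. k = 1.

1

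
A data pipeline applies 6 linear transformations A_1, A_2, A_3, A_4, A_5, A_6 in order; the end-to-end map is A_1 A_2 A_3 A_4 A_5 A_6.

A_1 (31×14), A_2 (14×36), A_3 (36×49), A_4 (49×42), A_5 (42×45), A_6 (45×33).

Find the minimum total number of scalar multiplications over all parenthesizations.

Adjacent pairs: A_1A_2 = 31·14·36 = 15624; A_2A_3 = 14·36·49 = 24696; A_3A_4 = 36·49·42 = 74088; A_4A_5 = 49·42·45 = 92610; A_5A_6 = 42·45·33 = 62370.
Length 3: A_1..A_3: k=1: 0+24696+31·14·49=45962; k=2: 15624+0+31·36·49=70308 → min 45962 | A_2..A_4: k=2: 0+74088+14·36·42=95256; k=3: 24696+0+14·49·42=53508 → min 53508 | A_3..A_5: k=3: 0+92610+36·49·45=171990; k=4: 74088+0+36·42·45=142128 → min 142128 | A_4..A_6: k=4: 0+62370+49·42·33=130284; k=5: 92610+0+49·45·33=165375 → min 130284.
Length 4: A_1..A_4: k=1: 0+53508+31·14·42=71736; k=2: 15624+74088+31·36·42=136584; k=3: 45962+0+31·49·42=109760 → min 71736 | A_2..A_5: k=2: 0+142128+14·36·45=164808; k=3: 24696+92610+14·49·45=148176; k=4: 53508+0+14·42·45=79968 → min 79968 | A_3..A_6: k=3: 0+130284+36·49·33=188496; k=4: 74088+62370+36·42·33=186354; k=5: 142128+0+36·45·33=195588 → min 186354.
Length 5: A_1..A_5: k=1: 0+79968+31·14·45=99498; k=2: 15624+142128+31·36·45=207972; k=3: 45962+92610+31·49·45=206927; k=4: 71736+0+31·42·45=130326 → min 99498 | A_2..A_6: k=2: 0+186354+14·36·33=202986; k=3: 24696+130284+14·49·33=177618; k=4: 53508+62370+14·42·33=135282; k=5: 79968+0+14·45·33=100758 → min 100758.
Length 6: A_1..A_6: k=1: 0+100758+31·14·33=115080; k=2: 15624+186354+31·36·33=238806; k=3: 45962+130284+31·49·33=226373; k=4: 71736+62370+31·42·33=177072; k=5: 99498+0+31·45·33=145533 → min 115080.
Optimal order: (A_1 ((((A_2 A_3) A_4) A_5) A_6)) with cost 115080.

115080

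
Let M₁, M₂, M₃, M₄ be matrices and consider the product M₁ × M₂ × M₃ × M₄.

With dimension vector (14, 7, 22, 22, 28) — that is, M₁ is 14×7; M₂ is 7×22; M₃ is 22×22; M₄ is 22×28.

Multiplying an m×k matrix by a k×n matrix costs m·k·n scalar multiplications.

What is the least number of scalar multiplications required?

Adjacent pairs: M₁M₂ = 14·7·22 = 2156; M₂M₃ = 7·22·22 = 3388; M₃M₄ = 22·22·28 = 13552.
Length 3: M₁..M₃: k=1: 0+3388+14·7·22=5544; k=2: 2156+0+14·22·22=8932 → min 5544 | M₂..M₄: k=2: 0+13552+7·22·28=17864; k=3: 3388+0+7·22·28=7700 → min 7700.
Length 4: M₁..M₄: k=1: 0+7700+14·7·28=10444; k=2: 2156+13552+14·22·28=24332; k=3: 5544+0+14·22·28=14168 → min 10444.
Optimal order: (M₁ × ((M₂ × M₃) × M₄)) with cost 10444.

10444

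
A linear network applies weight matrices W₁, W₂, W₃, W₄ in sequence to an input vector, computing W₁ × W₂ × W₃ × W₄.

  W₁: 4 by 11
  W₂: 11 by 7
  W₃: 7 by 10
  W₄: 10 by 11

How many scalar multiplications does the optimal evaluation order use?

1028

Adjacent pairs: W₁W₂ = 4·11·7 = 308; W₂W₃ = 11·7·10 = 770; W₃W₄ = 7·10·11 = 770.
Length 3: W₁..W₃: k=1: 0+770+4·11·10=1210; k=2: 308+0+4·7·10=588 → min 588 | W₂..W₄: k=2: 0+770+11·7·11=1617; k=3: 770+0+11·10·11=1980 → min 1617.
Length 4: W₁..W₄: k=1: 0+1617+4·11·11=2101; k=2: 308+770+4·7·11=1386; k=3: 588+0+4·10·11=1028 → min 1028.
Optimal order: (((W₁ × W₂) × W₃) × W₄) with cost 1028.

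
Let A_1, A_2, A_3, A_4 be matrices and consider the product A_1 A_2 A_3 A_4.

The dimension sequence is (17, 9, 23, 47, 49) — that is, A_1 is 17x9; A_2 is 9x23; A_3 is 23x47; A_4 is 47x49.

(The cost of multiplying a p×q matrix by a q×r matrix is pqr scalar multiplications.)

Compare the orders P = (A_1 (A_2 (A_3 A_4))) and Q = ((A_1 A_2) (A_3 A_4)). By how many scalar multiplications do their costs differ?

Order P = (A_1 (A_2 (A_3 A_4))): (A_3 A_4): 23×47 by 47×49 → 23×49, cost 23·47·49 = 52969; (A_2 (A_3 A_4)): 9×23 by 23×49 → 9×49, cost 9·23·49 = 10143; cumulative 63112; (A_1 (A_2 (A_3 A_4))): 17×9 by 9×49 → 17×49, cost 17·9·49 = 7497; cumulative 70609. Total 70609.
Order Q = ((A_1 A_2) (A_3 A_4)): (A_1 A_2): 17×9 by 9×23 → 17×23, cost 17·9·23 = 3519; (A_3 A_4): 23×47 by 47×49 → 23×49, cost 23·47·49 = 52969; ((A_1 A_2) (A_3 A_4)): 17×23 by 23×49 → 17×49, cost 17·23·49 = 19159; cumulative 75647. Total 75647.
Difference: |70609 − 75647| = 5038.

5038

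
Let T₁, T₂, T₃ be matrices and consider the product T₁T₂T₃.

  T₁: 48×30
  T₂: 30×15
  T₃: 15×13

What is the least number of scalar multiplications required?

Order (T₁(T₂T₃)): (T₂T₃): 30×15 by 15×13 → 30×13, cost 30·15·13 = 5850; (T₁(T₂T₃)): 48×30 by 30×13 → 48×13, cost 48·30·13 = 18720; cumulative 24570. Total 24570.
Order ((T₁T₂)T₃): (T₁T₂): 48×30 by 30×15 → 48×15, cost 48·30·15 = 21600; ((T₁T₂)T₃): 48×15 by 15×13 → 48×13, cost 48·15·13 = 9360; cumulative 30960. Total 30960.
Minimum: 24570.

24570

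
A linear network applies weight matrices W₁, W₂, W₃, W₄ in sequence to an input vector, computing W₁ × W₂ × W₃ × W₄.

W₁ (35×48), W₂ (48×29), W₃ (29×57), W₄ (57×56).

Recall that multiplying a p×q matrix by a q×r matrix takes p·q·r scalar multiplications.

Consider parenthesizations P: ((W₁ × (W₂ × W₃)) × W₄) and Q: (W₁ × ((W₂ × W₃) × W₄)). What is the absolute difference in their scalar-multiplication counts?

Order P = ((W₁ × (W₂ × W₃)) × W₄): (W₂ × W₃): 48×29 by 29×57 → 48×57, cost 48·29·57 = 79344; (W₁ × (W₂ × W₃)): 35×48 by 48×57 → 35×57, cost 35·48·57 = 95760; cumulative 175104; ((W₁ × (W₂ × W₃)) × W₄): 35×57 by 57×56 → 35×56, cost 35·57·56 = 111720; cumulative 286824. Total 286824.
Order Q = (W₁ × ((W₂ × W₃) × W₄)): (W₂ × W₃): 48×29 by 29×57 → 48×57, cost 48·29·57 = 79344; ((W₂ × W₃) × W₄): 48×57 by 57×56 → 48×56, cost 48·57·56 = 153216; cumulative 232560; (W₁ × ((W₂ × W₃) × W₄)): 35×48 by 48×56 → 35×56, cost 35·48·56 = 94080; cumulative 326640. Total 326640.
Difference: |286824 − 326640| = 39816.

39816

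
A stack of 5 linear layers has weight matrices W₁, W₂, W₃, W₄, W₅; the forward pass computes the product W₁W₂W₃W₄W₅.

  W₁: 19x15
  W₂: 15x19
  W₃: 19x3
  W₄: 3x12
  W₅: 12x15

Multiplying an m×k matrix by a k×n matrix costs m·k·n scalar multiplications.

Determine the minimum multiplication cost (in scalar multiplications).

3105

Adjacent pairs: W₁W₂ = 19·15·19 = 5415; W₂W₃ = 15·19·3 = 855; W₃W₄ = 19·3·12 = 684; W₄W₅ = 3·12·15 = 540.
Length 3: W₁..W₃: k=1: 0+855+19·15·3=1710; k=2: 5415+0+19·19·3=6498 → min 1710 | W₂..W₄: k=2: 0+684+15·19·12=4104; k=3: 855+0+15·3·12=1395 → min 1395 | W₃..W₅: k=3: 0+540+19·3·15=1395; k=4: 684+0+19·12·15=4104 → min 1395.
Length 4: W₁..W₄: k=1: 0+1395+19·15·12=4815; k=2: 5415+684+19·19·12=10431; k=3: 1710+0+19·3·12=2394 → min 2394 | W₂..W₅: k=2: 0+1395+15·19·15=5670; k=3: 855+540+15·3·15=2070; k=4: 1395+0+15·12·15=4095 → min 2070.
Length 5: W₁..W₅: k=1: 0+2070+19·15·15=6345; k=2: 5415+1395+19·19·15=12225; k=3: 1710+540+19·3·15=3105; k=4: 2394+0+19·12·15=5814 → min 3105.
Optimal order: ((W₁(W₂W₃))(W₄W₅)) with cost 3105.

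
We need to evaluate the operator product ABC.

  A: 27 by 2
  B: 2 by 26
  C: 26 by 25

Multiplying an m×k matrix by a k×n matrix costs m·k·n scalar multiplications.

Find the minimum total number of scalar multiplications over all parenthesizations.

Order (A(BC)): (BC): 2×26 by 26×25 → 2×25, cost 2·26·25 = 1300; (A(BC)): 27×2 by 2×25 → 27×25, cost 27·2·25 = 1350; cumulative 2650. Total 2650.
Order ((AB)C): (AB): 27×2 by 2×26 → 27×26, cost 27·2·26 = 1404; ((AB)C): 27×26 by 26×25 → 27×25, cost 27·26·25 = 17550; cumulative 18954. Total 18954.
Minimum: 2650.

2650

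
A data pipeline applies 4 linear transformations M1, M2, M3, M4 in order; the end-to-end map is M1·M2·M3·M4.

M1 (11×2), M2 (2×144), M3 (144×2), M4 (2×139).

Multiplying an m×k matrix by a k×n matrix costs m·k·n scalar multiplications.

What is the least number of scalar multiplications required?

Adjacent pairs: M1M2 = 11·2·144 = 3168; M2M3 = 2·144·2 = 576; M3M4 = 144·2·139 = 40032.
Length 3: M1..M3: k=1: 0+576+11·2·2=620; k=2: 3168+0+11·144·2=6336 → min 620 | M2..M4: k=2: 0+40032+2·144·139=80064; k=3: 576+0+2·2·139=1132 → min 1132.
Length 4: M1..M4: k=1: 0+1132+11·2·139=4190; k=2: 3168+40032+11·144·139=263376; k=3: 620+0+11·2·139=3678 → min 3678.
Optimal order: ((M1·(M2·M3))·M4) with cost 3678.

3678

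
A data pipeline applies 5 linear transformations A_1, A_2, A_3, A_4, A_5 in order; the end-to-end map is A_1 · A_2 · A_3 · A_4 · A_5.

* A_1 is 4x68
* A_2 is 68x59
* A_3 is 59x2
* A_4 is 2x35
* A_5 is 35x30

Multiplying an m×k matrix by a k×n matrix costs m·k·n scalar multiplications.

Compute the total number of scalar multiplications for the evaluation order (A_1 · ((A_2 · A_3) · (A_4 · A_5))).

22364

(A_2 · A_3): 68×59 by 59×2 → 68×2, cost 68·59·2 = 8024
(A_4 · A_5): 2×35 by 35×30 → 2×30, cost 2·35·30 = 2100
((A_2 · A_3) · (A_4 · A_5)): 68×2 by 2×30 → 68×30, cost 68·2·30 = 4080; cumulative 14204
(A_1 · ((A_2 · A_3) · (A_4 · A_5))): 4×68 by 68×30 → 4×30, cost 4·68·30 = 8160; cumulative 22364
Total: 22364 scalar multiplications.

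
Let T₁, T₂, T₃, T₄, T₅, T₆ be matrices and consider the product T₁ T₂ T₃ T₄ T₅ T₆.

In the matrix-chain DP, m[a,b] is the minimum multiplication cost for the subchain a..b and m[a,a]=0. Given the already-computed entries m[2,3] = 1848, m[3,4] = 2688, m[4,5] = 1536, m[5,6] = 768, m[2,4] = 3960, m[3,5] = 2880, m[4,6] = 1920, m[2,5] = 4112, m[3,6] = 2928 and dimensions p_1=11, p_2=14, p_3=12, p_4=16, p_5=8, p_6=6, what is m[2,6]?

3852

m[2,6] = min over k∈[2,5] of m[2,k]+m[k+1,6]+p_{1}·p_k·p_{6}.
k=2: 0 + 2928 + 11·14·6 = 3852; k=3: 1848 + 1920 + 11·12·6 = 4560; k=4: 3960 + 768 + 11·16·6 = 5784; k=5: 4112 + 0 + 11·8·6 = 4640.
Minimum: 3852 at k=2.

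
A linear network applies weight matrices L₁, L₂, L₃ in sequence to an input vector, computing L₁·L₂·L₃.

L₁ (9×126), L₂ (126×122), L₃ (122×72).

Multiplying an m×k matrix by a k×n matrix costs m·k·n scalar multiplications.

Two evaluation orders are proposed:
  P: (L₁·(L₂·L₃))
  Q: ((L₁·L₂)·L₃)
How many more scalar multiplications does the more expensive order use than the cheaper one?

Order P = (L₁·(L₂·L₃)): (L₂·L₃): 126×122 by 122×72 → 126×72, cost 126·122·72 = 1106784; (L₁·(L₂·L₃)): 9×126 by 126×72 → 9×72, cost 9·126·72 = 81648; cumulative 1188432. Total 1188432.
Order Q = ((L₁·L₂)·L₃): (L₁·L₂): 9×126 by 126×122 → 9×122, cost 9·126·122 = 138348; ((L₁·L₂)·L₃): 9×122 by 122×72 → 9×72, cost 9·122·72 = 79056; cumulative 217404. Total 217404.
Difference: |1188432 − 217404| = 971028.

971028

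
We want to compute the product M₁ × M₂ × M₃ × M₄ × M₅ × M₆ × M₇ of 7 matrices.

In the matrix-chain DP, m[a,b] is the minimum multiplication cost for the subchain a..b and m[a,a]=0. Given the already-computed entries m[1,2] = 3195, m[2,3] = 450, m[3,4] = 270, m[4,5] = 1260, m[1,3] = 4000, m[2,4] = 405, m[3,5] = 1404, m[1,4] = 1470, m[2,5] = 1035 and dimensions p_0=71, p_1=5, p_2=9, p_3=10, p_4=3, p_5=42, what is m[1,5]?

10416

m[1,5] = min over k∈[1,4] of m[1,k]+m[k+1,5]+p_{0}·p_k·p_{5}.
k=1: 0 + 1035 + 71·5·42 = 15945; k=2: 3195 + 1404 + 71·9·42 = 31437; k=3: 4000 + 1260 + 71·10·42 = 35080; k=4: 1470 + 0 + 71·3·42 = 10416.
Minimum: 10416 at k=4.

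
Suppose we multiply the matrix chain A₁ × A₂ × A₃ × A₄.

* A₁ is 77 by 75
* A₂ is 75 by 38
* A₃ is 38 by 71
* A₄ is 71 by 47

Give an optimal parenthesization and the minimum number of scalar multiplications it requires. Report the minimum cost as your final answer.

Adjacent pairs: A₁A₂ = 77·75·38 = 219450; A₂A₃ = 75·38·71 = 202350; A₃A₄ = 38·71·47 = 126806.
Length 3: A₁..A₃: k=1: 0+202350+77·75·71=612375; k=2: 219450+0+77·38·71=427196 → min 427196 | A₂..A₄: k=2: 0+126806+75·38·47=260756; k=3: 202350+0+75·71·47=452625 → min 260756.
Length 4: A₁..A₄: k=1: 0+260756+77·75·47=532181; k=2: 219450+126806+77·38·47=483778; k=3: 427196+0+77·71·47=684145 → min 483778.
Optimal parenthesization: ((A₁ × A₂) × (A₃ × A₄)) with cost 483778.

483778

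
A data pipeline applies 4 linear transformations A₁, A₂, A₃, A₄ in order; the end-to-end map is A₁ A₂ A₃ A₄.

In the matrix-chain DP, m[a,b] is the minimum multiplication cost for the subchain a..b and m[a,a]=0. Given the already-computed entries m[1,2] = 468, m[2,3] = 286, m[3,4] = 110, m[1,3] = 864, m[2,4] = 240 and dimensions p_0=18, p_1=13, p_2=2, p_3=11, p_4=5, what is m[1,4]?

758

m[1,4] = min over k∈[1,3] of m[1,k]+m[k+1,4]+p_{0}·p_k·p_{4}.
k=1: 0 + 240 + 18·13·5 = 1410; k=2: 468 + 110 + 18·2·5 = 758; k=3: 864 + 0 + 18·11·5 = 1854.
Minimum: 758 at k=2.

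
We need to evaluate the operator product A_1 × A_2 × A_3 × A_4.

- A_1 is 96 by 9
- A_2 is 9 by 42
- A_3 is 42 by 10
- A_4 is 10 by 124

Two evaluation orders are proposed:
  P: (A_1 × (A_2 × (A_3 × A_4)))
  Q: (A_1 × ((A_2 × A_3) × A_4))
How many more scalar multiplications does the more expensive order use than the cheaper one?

84012

Order P = (A_1 × (A_2 × (A_3 × A_4))): (A_3 × A_4): 42×10 by 10×124 → 42×124, cost 42·10·124 = 52080; (A_2 × (A_3 × A_4)): 9×42 by 42×124 → 9×124, cost 9·42·124 = 46872; cumulative 98952; (A_1 × (A_2 × (A_3 × A_4))): 96×9 by 9×124 → 96×124, cost 96·9·124 = 107136; cumulative 206088. Total 206088.
Order Q = (A_1 × ((A_2 × A_3) × A_4)): (A_2 × A_3): 9×42 by 42×10 → 9×10, cost 9·42·10 = 3780; ((A_2 × A_3) × A_4): 9×10 by 10×124 → 9×124, cost 9·10·124 = 11160; cumulative 14940; (A_1 × ((A_2 × A_3) × A_4)): 96×9 by 9×124 → 96×124, cost 96·9·124 = 107136; cumulative 122076. Total 122076.
Difference: |206088 − 122076| = 84012.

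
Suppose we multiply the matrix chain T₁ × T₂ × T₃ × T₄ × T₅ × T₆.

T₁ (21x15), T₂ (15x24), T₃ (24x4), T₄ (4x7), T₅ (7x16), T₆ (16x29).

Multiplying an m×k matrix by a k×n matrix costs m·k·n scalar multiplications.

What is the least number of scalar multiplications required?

Adjacent pairs: T₁T₂ = 21·15·24 = 7560; T₂T₃ = 15·24·4 = 1440; T₃T₄ = 24·4·7 = 672; T₄T₅ = 4·7·16 = 448; T₅T₆ = 7·16·29 = 3248.
Length 3: T₁..T₃: k=1: 0+1440+21·15·4=2700; k=2: 7560+0+21·24·4=9576 → min 2700 | T₂..T₄: k=2: 0+672+15·24·7=3192; k=3: 1440+0+15·4·7=1860 → min 1860 | T₃..T₅: k=3: 0+448+24·4·16=1984; k=4: 672+0+24·7·16=3360 → min 1984 | T₄..T₆: k=4: 0+3248+4·7·29=4060; k=5: 448+0+4·16·29=2304 → min 2304.
Length 4: T₁..T₄: k=1: 0+1860+21·15·7=4065; k=2: 7560+672+21·24·7=11760; k=3: 2700+0+21·4·7=3288 → min 3288 | T₂..T₅: k=2: 0+1984+15·24·16=7744; k=3: 1440+448+15·4·16=2848; k=4: 1860+0+15·7·16=3540 → min 2848 | T₃..T₆: k=3: 0+2304+24·4·29=5088; k=4: 672+3248+24·7·29=8792; k=5: 1984+0+24·16·29=13120 → min 5088.
Length 5: T₁..T₅: k=1: 0+2848+21·15·16=7888; k=2: 7560+1984+21·24·16=17608; k=3: 2700+448+21·4·16=4492; k=4: 3288+0+21·7·16=5640 → min 4492 | T₂..T₆: k=2: 0+5088+15·24·29=15528; k=3: 1440+2304+15·4·29=5484; k=4: 1860+3248+15·7·29=8153; k=5: 2848+0+15·16·29=9808 → min 5484.
Length 6: T₁..T₆: k=1: 0+5484+21·15·29=14619; k=2: 7560+5088+21·24·29=27264; k=3: 2700+2304+21·4·29=7440; k=4: 3288+3248+21·7·29=10799; k=5: 4492+0+21·16·29=14236 → min 7440.
Optimal order: ((T₁ × (T₂ × T₃)) × ((T₄ × T₅) × T₆)) with cost 7440.

7440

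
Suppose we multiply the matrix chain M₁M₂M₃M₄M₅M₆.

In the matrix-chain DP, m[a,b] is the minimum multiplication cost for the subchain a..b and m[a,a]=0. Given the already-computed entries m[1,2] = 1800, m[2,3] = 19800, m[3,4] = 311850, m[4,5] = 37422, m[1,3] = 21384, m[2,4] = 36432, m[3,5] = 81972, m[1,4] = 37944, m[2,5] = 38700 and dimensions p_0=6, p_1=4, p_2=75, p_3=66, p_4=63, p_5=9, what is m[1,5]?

38916

m[1,5] = min over k∈[1,4] of m[1,k]+m[k+1,5]+p_{0}·p_k·p_{5}.
k=1: 0 + 38700 + 6·4·9 = 38916; k=2: 1800 + 81972 + 6·75·9 = 87822; k=3: 21384 + 37422 + 6·66·9 = 62370; k=4: 37944 + 0 + 6·63·9 = 41346.
Minimum: 38916 at k=1.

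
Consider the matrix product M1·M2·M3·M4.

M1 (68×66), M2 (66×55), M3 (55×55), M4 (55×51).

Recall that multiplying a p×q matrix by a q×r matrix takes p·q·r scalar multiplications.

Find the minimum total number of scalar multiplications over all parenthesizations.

568293

Adjacent pairs: M1M2 = 68·66·55 = 246840; M2M3 = 66·55·55 = 199650; M3M4 = 55·55·51 = 154275.
Length 3: M1..M3: k=1: 0+199650+68·66·55=446490; k=2: 246840+0+68·55·55=452540 → min 446490 | M2..M4: k=2: 0+154275+66·55·51=339405; k=3: 199650+0+66·55·51=384780 → min 339405.
Length 4: M1..M4: k=1: 0+339405+68·66·51=568293; k=2: 246840+154275+68·55·51=591855; k=3: 446490+0+68·55·51=637230 → min 568293.
Optimal order: (M1·(M2·(M3·M4))) with cost 568293.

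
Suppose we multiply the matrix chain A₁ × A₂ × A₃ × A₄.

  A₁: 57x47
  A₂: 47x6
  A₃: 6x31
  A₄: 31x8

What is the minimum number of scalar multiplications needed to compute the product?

20298

Adjacent pairs: A₁A₂ = 57·47·6 = 16074; A₂A₃ = 47·6·31 = 8742; A₃A₄ = 6·31·8 = 1488.
Length 3: A₁..A₃: k=1: 0+8742+57·47·31=91791; k=2: 16074+0+57·6·31=26676 → min 26676 | A₂..A₄: k=2: 0+1488+47·6·8=3744; k=3: 8742+0+47·31·8=20398 → min 3744.
Length 4: A₁..A₄: k=1: 0+3744+57·47·8=25176; k=2: 16074+1488+57·6·8=20298; k=3: 26676+0+57·31·8=40812 → min 20298.
Optimal order: ((A₁ × A₂) × (A₃ × A₄)) with cost 20298.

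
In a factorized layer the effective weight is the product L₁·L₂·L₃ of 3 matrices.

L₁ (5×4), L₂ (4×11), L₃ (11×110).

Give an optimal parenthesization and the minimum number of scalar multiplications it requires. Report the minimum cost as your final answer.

(L₁·(L₂·L₃)): cost 7040.
((L₁·L₂)·L₃): cost 6270.
Optimal: ((L₁·L₂)·L₃) with cost 6270.

6270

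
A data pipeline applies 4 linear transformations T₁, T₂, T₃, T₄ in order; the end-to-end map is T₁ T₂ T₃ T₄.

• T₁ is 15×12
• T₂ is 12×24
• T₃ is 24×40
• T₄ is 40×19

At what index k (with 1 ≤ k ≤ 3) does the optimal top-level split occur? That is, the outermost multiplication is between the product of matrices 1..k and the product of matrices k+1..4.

1

Adjacent pairs: T₁T₂ = 15·12·24 = 4320; T₂T₃ = 12·24·40 = 11520; T₃T₄ = 24·40·19 = 18240.
Length 3: T₁..T₃: k=1: 0+11520+15·12·40=18720; k=2: 4320+0+15·24·40=18720 → min 18720 | T₂..T₄: k=2: 0+18240+12·24·19=23712; k=3: 11520+0+12·40·19=20640 → min 20640.
Top-level splits: k=1: (T₁..T₁)·(T₂..T₄) → 0+20640+15·12·19 = 24060; k=2: (T₁..T₂)·(T₃..T₄) → 4320+18240+15·24·19 = 29400; k=3: (T₁..T₃)·(T₄..T₄) → 18720+0+15·40·19 = 30120.
Best split is after T₁, i.e. k = 1.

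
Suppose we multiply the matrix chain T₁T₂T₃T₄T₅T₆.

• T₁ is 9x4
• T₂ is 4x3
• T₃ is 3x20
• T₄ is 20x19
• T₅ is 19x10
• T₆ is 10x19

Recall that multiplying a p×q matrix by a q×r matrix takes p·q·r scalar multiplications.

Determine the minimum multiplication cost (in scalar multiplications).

2901

Adjacent pairs: T₁T₂ = 9·4·3 = 108; T₂T₃ = 4·3·20 = 240; T₃T₄ = 3·20·19 = 1140; T₄T₅ = 20·19·10 = 3800; T₅T₆ = 19·10·19 = 3610.
Length 3: T₁..T₃: k=1: 0+240+9·4·20=960; k=2: 108+0+9·3·20=648 → min 648 | T₂..T₄: k=2: 0+1140+4·3·19=1368; k=3: 240+0+4·20·19=1760 → min 1368 | T₃..T₅: k=3: 0+3800+3·20·10=4400; k=4: 1140+0+3·19·10=1710 → min 1710 | T₄..T₆: k=4: 0+3610+20·19·19=10830; k=5: 3800+0+20·10·19=7600 → min 7600.
Length 4: T₁..T₄: k=1: 0+1368+9·4·19=2052; k=2: 108+1140+9·3·19=1761; k=3: 648+0+9·20·19=4068 → min 1761 | T₂..T₅: k=2: 0+1710+4·3·10=1830; k=3: 240+3800+4·20·10=4840; k=4: 1368+0+4·19·10=2128 → min 1830 | T₃..T₆: k=3: 0+7600+3·20·19=8740; k=4: 1140+3610+3·19·19=5833; k=5: 1710+0+3·10·19=2280 → min 2280.
Length 5: T₁..T₅: k=1: 0+1830+9·4·10=2190; k=2: 108+1710+9·3·10=2088; k=3: 648+3800+9·20·10=6248; k=4: 1761+0+9·19·10=3471 → min 2088 | T₂..T₆: k=2: 0+2280+4·3·19=2508; k=3: 240+7600+4·20·19=9360; k=4: 1368+3610+4·19·19=6422; k=5: 1830+0+4·10·19=2590 → min 2508.
Length 6: T₁..T₆: k=1: 0+2508+9·4·19=3192; k=2: 108+2280+9·3·19=2901; k=3: 648+7600+9·20·19=11668; k=4: 1761+3610+9·19·19=8620; k=5: 2088+0+9·10·19=3798 → min 2901.
Optimal order: ((T₁T₂)(((T₃T₄)T₅)T₆)) with cost 2901.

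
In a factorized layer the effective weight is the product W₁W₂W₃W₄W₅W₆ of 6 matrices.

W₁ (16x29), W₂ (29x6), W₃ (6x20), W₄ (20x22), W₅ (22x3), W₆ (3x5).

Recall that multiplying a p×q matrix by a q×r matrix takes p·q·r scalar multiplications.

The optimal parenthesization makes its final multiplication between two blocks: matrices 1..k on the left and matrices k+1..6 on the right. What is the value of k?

Adjacent pairs: W₁W₂ = 16·29·6 = 2784; W₂W₃ = 29·6·20 = 3480; W₃W₄ = 6·20·22 = 2640; W₄W₅ = 20·22·3 = 1320; W₅W₆ = 22·3·5 = 330.
Length 3: W₁..W₃: k=1: 0+3480+16·29·20=12760; k=2: 2784+0+16·6·20=4704 → min 4704 | W₂..W₄: k=2: 0+2640+29·6·22=6468; k=3: 3480+0+29·20·22=16240 → min 6468 | W₃..W₅: k=3: 0+1320+6·20·3=1680; k=4: 2640+0+6·22·3=3036 → min 1680 | W₄..W₆: k=4: 0+330+20·22·5=2530; k=5: 1320+0+20·3·5=1620 → min 1620.
Length 4: W₁..W₄: k=1: 0+6468+16·29·22=16676; k=2: 2784+2640+16·6·22=7536; k=3: 4704+0+16·20·22=11744 → min 7536 | W₂..W₅: k=2: 0+1680+29·6·3=2202; k=3: 3480+1320+29·20·3=6540; k=4: 6468+0+29·22·3=8382 → min 2202 | W₃..W₆: k=3: 0+1620+6·20·5=2220; k=4: 2640+330+6·22·5=3630; k=5: 1680+0+6·3·5=1770 → min 1770.
Length 5: W₁..W₅: k=1: 0+2202+16·29·3=3594; k=2: 2784+1680+16·6·3=4752; k=3: 4704+1320+16·20·3=6984; k=4: 7536+0+16·22·3=8592 → min 3594 | W₂..W₆: k=2: 0+1770+29·6·5=2640; k=3: 3480+1620+29·20·5=8000; k=4: 6468+330+29·22·5=9988; k=5: 2202+0+29·3·5=2637 → min 2637.
Top-level splits: k=1: (W₁..W₁)·(W₂..W₆) → 0+2637+16·29·5 = 4957; k=2: (W₁..W₂)·(W₃..W₆) → 2784+1770+16·6·5 = 5034; k=3: (W₁..W₃)·(W₄..W₆) → 4704+1620+16·20·5 = 7924; k=4: (W₁..W₄)·(W₅..W₆) → 7536+330+16·22·5 = 9626; k=5: (W₁..W₅)·(W₆..W₆) → 3594+0+16·3·5 = 3834.
Best split is after W₅, i.e. k = 5.

5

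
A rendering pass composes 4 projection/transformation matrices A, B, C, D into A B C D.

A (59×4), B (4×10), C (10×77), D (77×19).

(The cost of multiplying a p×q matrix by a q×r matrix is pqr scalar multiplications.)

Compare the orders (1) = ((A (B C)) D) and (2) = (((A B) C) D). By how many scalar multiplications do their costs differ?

26538

Order (1) = ((A (B C)) D): (B C): 4×10 by 10×77 → 4×77, cost 4·10·77 = 3080; (A (B C)): 59×4 by 4×77 → 59×77, cost 59·4·77 = 18172; cumulative 21252; ((A (B C)) D): 59×77 by 77×19 → 59×19, cost 59·77·19 = 86317; cumulative 107569. Total 107569.
Order (2) = (((A B) C) D): (A B): 59×4 by 4×10 → 59×10, cost 59·4·10 = 2360; ((A B) C): 59×10 by 10×77 → 59×77, cost 59·10·77 = 45430; cumulative 47790; (((A B) C) D): 59×77 by 77×19 → 59×19, cost 59·77·19 = 86317; cumulative 134107. Total 134107.
Difference: |107569 − 134107| = 26538.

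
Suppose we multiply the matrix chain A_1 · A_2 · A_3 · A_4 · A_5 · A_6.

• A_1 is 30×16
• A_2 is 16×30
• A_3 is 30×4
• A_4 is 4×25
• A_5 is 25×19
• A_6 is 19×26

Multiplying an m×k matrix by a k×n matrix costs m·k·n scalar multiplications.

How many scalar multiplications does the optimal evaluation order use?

10836

Adjacent pairs: A_1A_2 = 30·16·30 = 14400; A_2A_3 = 16·30·4 = 1920; A_3A_4 = 30·4·25 = 3000; A_4A_5 = 4·25·19 = 1900; A_5A_6 = 25·19·26 = 12350.
Length 3: A_1..A_3: k=1: 0+1920+30·16·4=3840; k=2: 14400+0+30·30·4=18000 → min 3840 | A_2..A_4: k=2: 0+3000+16·30·25=15000; k=3: 1920+0+16·4·25=3520 → min 3520 | A_3..A_5: k=3: 0+1900+30·4·19=4180; k=4: 3000+0+30·25·19=17250 → min 4180 | A_4..A_6: k=4: 0+12350+4·25·26=14950; k=5: 1900+0+4·19·26=3876 → min 3876.
Length 4: A_1..A_4: k=1: 0+3520+30·16·25=15520; k=2: 14400+3000+30·30·25=39900; k=3: 3840+0+30·4·25=6840 → min 6840 | A_2..A_5: k=2: 0+4180+16·30·19=13300; k=3: 1920+1900+16·4·19=5036; k=4: 3520+0+16·25·19=11120 → min 5036 | A_3..A_6: k=3: 0+3876+30·4·26=6996; k=4: 3000+12350+30·25·26=34850; k=5: 4180+0+30·19·26=19000 → min 6996.
Length 5: A_1..A_5: k=1: 0+5036+30·16·19=14156; k=2: 14400+4180+30·30·19=35680; k=3: 3840+1900+30·4·19=8020; k=4: 6840+0+30·25·19=21090 → min 8020 | A_2..A_6: k=2: 0+6996+16·30·26=19476; k=3: 1920+3876+16·4·26=7460; k=4: 3520+12350+16·25·26=26270; k=5: 5036+0+16·19·26=12940 → min 7460.
Length 6: A_1..A_6: k=1: 0+7460+30·16·26=19940; k=2: 14400+6996+30·30·26=44796; k=3: 3840+3876+30·4·26=10836; k=4: 6840+12350+30·25·26=38690; k=5: 8020+0+30·19·26=22840 → min 10836.
Optimal order: ((A_1 · (A_2 · A_3)) · ((A_4 · A_5) · A_6)) with cost 10836.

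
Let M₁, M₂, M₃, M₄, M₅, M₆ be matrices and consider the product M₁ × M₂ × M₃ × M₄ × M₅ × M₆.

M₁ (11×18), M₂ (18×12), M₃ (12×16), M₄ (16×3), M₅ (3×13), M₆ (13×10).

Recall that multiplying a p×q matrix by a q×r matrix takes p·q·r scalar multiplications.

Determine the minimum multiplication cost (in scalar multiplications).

2538

Adjacent pairs: M₁M₂ = 11·18·12 = 2376; M₂M₃ = 18·12·16 = 3456; M₃M₄ = 12·16·3 = 576; M₄M₅ = 16·3·13 = 624; M₅M₆ = 3·13·10 = 390.
Length 3: M₁..M₃: k=1: 0+3456+11·18·16=6624; k=2: 2376+0+11·12·16=4488 → min 4488 | M₂..M₄: k=2: 0+576+18·12·3=1224; k=3: 3456+0+18·16·3=4320 → min 1224 | M₃..M₅: k=3: 0+624+12·16·13=3120; k=4: 576+0+12·3·13=1044 → min 1044 | M₄..M₆: k=4: 0+390+16·3·10=870; k=5: 624+0+16·13·10=2704 → min 870.
Length 4: M₁..M₄: k=1: 0+1224+11·18·3=1818; k=2: 2376+576+11·12·3=3348; k=3: 4488+0+11·16·3=5016 → min 1818 | M₂..M₅: k=2: 0+1044+18·12·13=3852; k=3: 3456+624+18·16·13=7824; k=4: 1224+0+18·3·13=1926 → min 1926 | M₃..M₆: k=3: 0+870+12·16·10=2790; k=4: 576+390+12·3·10=1326; k=5: 1044+0+12·13·10=2604 → min 1326.
Length 5: M₁..M₅: k=1: 0+1926+11·18·13=4500; k=2: 2376+1044+11·12·13=5136; k=3: 4488+624+11·16·13=7400; k=4: 1818+0+11·3·13=2247 → min 2247 | M₂..M₆: k=2: 0+1326+18·12·10=3486; k=3: 3456+870+18·16·10=7206; k=4: 1224+390+18·3·10=2154; k=5: 1926+0+18·13·10=4266 → min 2154.
Length 6: M₁..M₆: k=1: 0+2154+11·18·10=4134; k=2: 2376+1326+11·12·10=5022; k=3: 4488+870+11·16·10=7118; k=4: 1818+390+11·3·10=2538; k=5: 2247+0+11·13·10=3677 → min 2538.
Optimal order: ((M₁ × (M₂ × (M₃ × M₄))) × (M₅ × M₆)) with cost 2538.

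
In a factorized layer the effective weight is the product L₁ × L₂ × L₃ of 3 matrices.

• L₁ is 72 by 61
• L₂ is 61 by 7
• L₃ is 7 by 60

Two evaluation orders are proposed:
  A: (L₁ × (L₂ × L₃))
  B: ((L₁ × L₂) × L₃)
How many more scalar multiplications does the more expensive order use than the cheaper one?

Order A = (L₁ × (L₂ × L₃)): (L₂ × L₃): 61×7 by 7×60 → 61×60, cost 61·7·60 = 25620; (L₁ × (L₂ × L₃)): 72×61 by 61×60 → 72×60, cost 72·61·60 = 263520; cumulative 289140. Total 289140.
Order B = ((L₁ × L₂) × L₃): (L₁ × L₂): 72×61 by 61×7 → 72×7, cost 72·61·7 = 30744; ((L₁ × L₂) × L₃): 72×7 by 7×60 → 72×60, cost 72·7·60 = 30240; cumulative 60984. Total 60984.
Difference: |289140 − 60984| = 228156.

228156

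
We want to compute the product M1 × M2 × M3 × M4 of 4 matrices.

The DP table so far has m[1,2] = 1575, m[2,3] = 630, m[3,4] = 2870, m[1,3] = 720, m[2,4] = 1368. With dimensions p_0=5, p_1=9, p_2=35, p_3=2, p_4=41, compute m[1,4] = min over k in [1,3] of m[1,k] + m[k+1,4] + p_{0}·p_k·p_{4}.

m[1,4] = min over k∈[1,3] of m[1,k]+m[k+1,4]+p_{0}·p_k·p_{4}.
k=1: 0 + 1368 + 5·9·41 = 3213; k=2: 1575 + 2870 + 5·35·41 = 11620; k=3: 720 + 0 + 5·2·41 = 1130.
Minimum: 1130 at k=3.

1130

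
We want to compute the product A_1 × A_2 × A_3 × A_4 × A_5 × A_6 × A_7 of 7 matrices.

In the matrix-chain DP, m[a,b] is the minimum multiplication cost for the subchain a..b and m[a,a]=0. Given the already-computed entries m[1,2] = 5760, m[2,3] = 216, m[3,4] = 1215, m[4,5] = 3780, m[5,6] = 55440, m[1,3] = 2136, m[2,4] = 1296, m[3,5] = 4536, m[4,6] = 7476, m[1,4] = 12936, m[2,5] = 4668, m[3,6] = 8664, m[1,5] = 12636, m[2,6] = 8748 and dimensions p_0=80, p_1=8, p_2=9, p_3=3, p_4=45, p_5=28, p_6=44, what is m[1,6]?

m[1,6] = min over k∈[1,5] of m[1,k]+m[k+1,6]+p_{0}·p_k·p_{6}.
k=1: 0 + 8748 + 80·8·44 = 36908; k=2: 5760 + 8664 + 80·9·44 = 46104; k=3: 2136 + 7476 + 80·3·44 = 20172; k=4: 12936 + 55440 + 80·45·44 = 226776; k=5: 12636 + 0 + 80·28·44 = 111196.
Minimum: 20172 at k=3.

20172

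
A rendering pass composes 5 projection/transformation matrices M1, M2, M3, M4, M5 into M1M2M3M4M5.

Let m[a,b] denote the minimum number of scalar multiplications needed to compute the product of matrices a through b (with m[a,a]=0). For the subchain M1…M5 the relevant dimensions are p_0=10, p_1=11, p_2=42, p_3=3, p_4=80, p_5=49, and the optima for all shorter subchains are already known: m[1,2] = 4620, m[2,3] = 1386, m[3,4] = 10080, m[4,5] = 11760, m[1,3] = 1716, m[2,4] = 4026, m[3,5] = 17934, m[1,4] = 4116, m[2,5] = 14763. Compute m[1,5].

14946

m[1,5] = min over k∈[1,4] of m[1,k]+m[k+1,5]+p_{0}·p_k·p_{5}.
k=1: 0 + 14763 + 10·11·49 = 20153; k=2: 4620 + 17934 + 10·42·49 = 43134; k=3: 1716 + 11760 + 10·3·49 = 14946; k=4: 4116 + 0 + 10·80·49 = 43316.
Minimum: 14946 at k=3.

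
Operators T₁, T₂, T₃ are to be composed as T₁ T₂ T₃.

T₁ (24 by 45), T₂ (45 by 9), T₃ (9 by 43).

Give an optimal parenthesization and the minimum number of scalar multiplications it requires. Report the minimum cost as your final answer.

19008

(T₁ (T₂ T₃)): cost 63855.
((T₁ T₂) T₃): cost 19008.
Optimal: ((T₁ T₂) T₃) with cost 19008.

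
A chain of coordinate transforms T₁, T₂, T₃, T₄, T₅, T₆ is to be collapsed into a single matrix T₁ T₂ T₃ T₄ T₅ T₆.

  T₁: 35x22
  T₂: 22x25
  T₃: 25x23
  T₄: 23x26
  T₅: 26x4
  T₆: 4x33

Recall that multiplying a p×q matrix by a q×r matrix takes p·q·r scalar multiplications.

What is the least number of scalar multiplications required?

14592

Adjacent pairs: T₁T₂ = 35·22·25 = 19250; T₂T₃ = 22·25·23 = 12650; T₃T₄ = 25·23·26 = 14950; T₄T₅ = 23·26·4 = 2392; T₅T₆ = 26·4·33 = 3432.
Length 3: T₁..T₃: k=1: 0+12650+35·22·23=30360; k=2: 19250+0+35·25·23=39375 → min 30360 | T₂..T₄: k=2: 0+14950+22·25·26=29250; k=3: 12650+0+22·23·26=25806 → min 25806 | T₃..T₅: k=3: 0+2392+25·23·4=4692; k=4: 14950+0+25·26·4=17550 → min 4692 | T₄..T₆: k=4: 0+3432+23·26·33=23166; k=5: 2392+0+23·4·33=5428 → min 5428.
Length 4: T₁..T₄: k=1: 0+25806+35·22·26=45826; k=2: 19250+14950+35·25·26=56950; k=3: 30360+0+35·23·26=51290 → min 45826 | T₂..T₅: k=2: 0+4692+22·25·4=6892; k=3: 12650+2392+22·23·4=17066; k=4: 25806+0+22·26·4=28094 → min 6892 | T₃..T₆: k=3: 0+5428+25·23·33=24403; k=4: 14950+3432+25·26·33=39832; k=5: 4692+0+25·4·33=7992 → min 7992.
Length 5: T₁..T₅: k=1: 0+6892+35·22·4=9972; k=2: 19250+4692+35·25·4=27442; k=3: 30360+2392+35·23·4=35972; k=4: 45826+0+35·26·4=49466 → min 9972 | T₂..T₆: k=2: 0+7992+22·25·33=26142; k=3: 12650+5428+22·23·33=34776; k=4: 25806+3432+22·26·33=48114; k=5: 6892+0+22·4·33=9796 → min 9796.
Length 6: T₁..T₆: k=1: 0+9796+35·22·33=35206; k=2: 19250+7992+35·25·33=56117; k=3: 30360+5428+35·23·33=62353; k=4: 45826+3432+35·26·33=79288; k=5: 9972+0+35·4·33=14592 → min 14592.
Optimal order: ((T₁ (T₂ (T₃ (T₄ T₅)))) T₆) with cost 14592.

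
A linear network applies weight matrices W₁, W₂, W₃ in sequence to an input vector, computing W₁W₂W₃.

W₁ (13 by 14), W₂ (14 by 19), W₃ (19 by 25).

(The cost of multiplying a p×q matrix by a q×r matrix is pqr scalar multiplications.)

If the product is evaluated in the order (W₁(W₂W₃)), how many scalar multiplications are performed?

11200

(W₂W₃): 14×19 by 19×25 → 14×25, cost 14·19·25 = 6650
(W₁(W₂W₃)): 13×14 by 14×25 → 13×25, cost 13·14·25 = 4550; cumulative 11200
Total: 11200 scalar multiplications.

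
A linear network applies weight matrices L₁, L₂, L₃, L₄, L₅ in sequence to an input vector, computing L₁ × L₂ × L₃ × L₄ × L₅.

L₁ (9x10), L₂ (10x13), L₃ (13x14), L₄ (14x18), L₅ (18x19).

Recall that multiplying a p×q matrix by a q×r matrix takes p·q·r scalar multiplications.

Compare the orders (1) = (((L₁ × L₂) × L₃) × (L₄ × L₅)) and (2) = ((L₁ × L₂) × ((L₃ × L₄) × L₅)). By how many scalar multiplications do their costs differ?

Order (1) = (((L₁ × L₂) × L₃) × (L₄ × L₅)): (L₁ × L₂): 9×10 by 10×13 → 9×13, cost 9·10·13 = 1170; ((L₁ × L₂) × L₃): 9×13 by 13×14 → 9×14, cost 9·13·14 = 1638; cumulative 2808; (L₄ × L₅): 14×18 by 18×19 → 14×19, cost 14·18·19 = 4788; (((L₁ × L₂) × L₃) × (L₄ × L₅)): 9×14 by 14×19 → 9×19, cost 9·14·19 = 2394; cumulative 9990. Total 9990.
Order (2) = ((L₁ × L₂) × ((L₃ × L₄) × L₅)): (L₁ × L₂): 9×10 by 10×13 → 9×13, cost 9·10·13 = 1170; (L₃ × L₄): 13×14 by 14×18 → 13×18, cost 13·14·18 = 3276; ((L₃ × L₄) × L₅): 13×18 by 18×19 → 13×19, cost 13·18·19 = 4446; cumulative 7722; ((L₁ × L₂) × ((L₃ × L₄) × L₅)): 9×13 by 13×19 → 9×19, cost 9·13·19 = 2223; cumulative 11115. Total 11115.
Difference: |9990 − 11115| = 1125.

1125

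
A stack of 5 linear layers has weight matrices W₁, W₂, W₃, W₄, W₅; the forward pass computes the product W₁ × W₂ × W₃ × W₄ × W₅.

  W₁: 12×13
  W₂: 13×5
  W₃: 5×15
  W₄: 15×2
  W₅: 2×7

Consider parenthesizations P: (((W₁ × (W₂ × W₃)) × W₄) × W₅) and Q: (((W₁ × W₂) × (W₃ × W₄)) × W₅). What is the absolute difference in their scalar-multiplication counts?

Order P = (((W₁ × (W₂ × W₃)) × W₄) × W₅): (W₂ × W₃): 13×5 by 5×15 → 13×15, cost 13·5·15 = 975; (W₁ × (W₂ × W₃)): 12×13 by 13×15 → 12×15, cost 12·13·15 = 2340; cumulative 3315; ((W₁ × (W₂ × W₃)) × W₄): 12×15 by 15×2 → 12×2, cost 12·15·2 = 360; cumulative 3675; (((W₁ × (W₂ × W₃)) × W₄) × W₅): 12×2 by 2×7 → 12×7, cost 12·2·7 = 168; cumulative 3843. Total 3843.
Order Q = (((W₁ × W₂) × (W₃ × W₄)) × W₅): (W₁ × W₂): 12×13 by 13×5 → 12×5, cost 12·13·5 = 780; (W₃ × W₄): 5×15 by 15×2 → 5×2, cost 5·15·2 = 150; ((W₁ × W₂) × (W₃ × W₄)): 12×5 by 5×2 → 12×2, cost 12·5·2 = 120; cumulative 1050; (((W₁ × W₂) × (W₃ × W₄)) × W₅): 12×2 by 2×7 → 12×7, cost 12·2·7 = 168; cumulative 1218. Total 1218.
Difference: |3843 − 1218| = 2625.

2625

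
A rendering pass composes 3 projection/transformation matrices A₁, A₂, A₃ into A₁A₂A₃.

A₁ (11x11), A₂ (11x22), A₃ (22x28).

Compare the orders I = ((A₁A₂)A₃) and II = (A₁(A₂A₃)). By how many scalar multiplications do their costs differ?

726

Order I = ((A₁A₂)A₃): (A₁A₂): 11×11 by 11×22 → 11×22, cost 11·11·22 = 2662; ((A₁A₂)A₃): 11×22 by 22×28 → 11×28, cost 11·22·28 = 6776; cumulative 9438. Total 9438.
Order II = (A₁(A₂A₃)): (A₂A₃): 11×22 by 22×28 → 11×28, cost 11·22·28 = 6776; (A₁(A₂A₃)): 11×11 by 11×28 → 11×28, cost 11·11·28 = 3388; cumulative 10164. Total 10164.
Difference: |9438 − 10164| = 726.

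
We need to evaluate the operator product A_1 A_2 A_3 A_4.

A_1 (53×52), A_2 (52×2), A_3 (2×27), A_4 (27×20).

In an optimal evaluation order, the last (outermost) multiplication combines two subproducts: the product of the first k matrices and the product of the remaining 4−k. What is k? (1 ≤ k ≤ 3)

2

Adjacent pairs: A_1A_2 = 53·52·2 = 5512; A_2A_3 = 52·2·27 = 2808; A_3A_4 = 2·27·20 = 1080.
Length 3: A_1..A_3: k=1: 0+2808+53·52·27=77220; k=2: 5512+0+53·2·27=8374 → min 8374 | A_2..A_4: k=2: 0+1080+52·2·20=3160; k=3: 2808+0+52·27·20=30888 → min 3160.
Top-level splits: k=1: (A_1..A_1)·(A_2..A_4) → 0+3160+53·52·20 = 58280; k=2: (A_1..A_2)·(A_3..A_4) → 5512+1080+53·2·20 = 8712; k=3: (A_1..A_3)·(A_4..A_4) → 8374+0+53·27·20 = 36994.
Best split is after A_2, i.e. k = 2.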